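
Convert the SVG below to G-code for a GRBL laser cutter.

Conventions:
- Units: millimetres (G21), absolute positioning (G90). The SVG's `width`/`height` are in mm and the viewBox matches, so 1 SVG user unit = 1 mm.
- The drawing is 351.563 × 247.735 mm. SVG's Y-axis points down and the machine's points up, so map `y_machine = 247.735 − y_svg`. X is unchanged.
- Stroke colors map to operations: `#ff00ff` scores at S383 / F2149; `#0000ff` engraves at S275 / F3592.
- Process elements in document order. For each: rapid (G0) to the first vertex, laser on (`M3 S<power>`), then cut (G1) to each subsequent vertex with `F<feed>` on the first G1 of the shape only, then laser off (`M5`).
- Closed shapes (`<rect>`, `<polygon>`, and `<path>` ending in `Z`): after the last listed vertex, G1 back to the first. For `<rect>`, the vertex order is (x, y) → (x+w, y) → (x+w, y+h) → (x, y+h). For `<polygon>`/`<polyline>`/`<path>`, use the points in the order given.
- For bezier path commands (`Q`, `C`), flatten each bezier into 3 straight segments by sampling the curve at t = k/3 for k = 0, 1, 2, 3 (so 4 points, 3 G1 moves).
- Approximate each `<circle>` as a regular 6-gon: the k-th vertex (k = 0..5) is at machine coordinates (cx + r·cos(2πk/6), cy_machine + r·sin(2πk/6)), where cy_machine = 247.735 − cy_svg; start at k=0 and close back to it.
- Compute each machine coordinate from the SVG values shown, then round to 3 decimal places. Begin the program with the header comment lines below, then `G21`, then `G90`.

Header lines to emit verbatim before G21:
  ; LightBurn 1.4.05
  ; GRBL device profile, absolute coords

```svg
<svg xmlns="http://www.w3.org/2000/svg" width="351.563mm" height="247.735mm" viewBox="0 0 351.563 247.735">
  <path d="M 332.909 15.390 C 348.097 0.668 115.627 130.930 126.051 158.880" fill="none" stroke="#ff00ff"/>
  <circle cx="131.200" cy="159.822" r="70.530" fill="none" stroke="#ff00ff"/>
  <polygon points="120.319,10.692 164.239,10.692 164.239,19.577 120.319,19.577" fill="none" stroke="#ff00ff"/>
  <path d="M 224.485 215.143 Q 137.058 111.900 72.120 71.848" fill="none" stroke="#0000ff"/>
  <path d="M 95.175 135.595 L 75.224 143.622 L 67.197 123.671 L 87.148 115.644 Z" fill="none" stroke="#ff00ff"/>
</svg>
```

; LightBurn 1.4.05
; GRBL device profile, absolute coords
G21
G90
G0 X332.909 Y232.345
M3 S383
G1 X283.713 Y207.898 F2149
G1 X178.423 Y141.750
G1 X126.051 Y88.855
M5
G0 X201.730 Y87.913
M3 S383
G1 X166.465 Y148.994 F2149
G1 X95.935 Y148.994
G1 X60.670 Y87.913
G1 X95.935 Y26.832
G1 X166.465 Y26.832
G1 X201.730 Y87.913
M5
G0 X120.319 Y237.043
M3 S383
G1 X164.239 Y237.043 F2149
G1 X164.239 Y228.158
G1 X120.319 Y228.158
G1 X120.319 Y237.043
M5
G0 X224.485 Y32.592
M3 S275
G1 X168.699 Y94.399 F3592
G1 X117.911 Y142.164
G1 X72.120 Y175.887
M5
G0 X95.175 Y112.140
M3 S383
G1 X75.224 Y104.113 F2149
G1 X67.197 Y124.064
G1 X87.148 Y132.091
G1 X95.175 Y112.140
M5

Since the viewBox matches the mm dimensions, user units are millimetres directly. The only transform is the Y-flip y_m = 247.735 − y_svg.

Shape 1 is a cubic bezier drawn with `<path>`. Its stroke #ff00ff means score at S383, F2149. After flipping Y the toolpath is (332.909,232.345) → (283.713,207.898) → (178.423,141.750) → (126.051,88.855).

Shape 2 is a circle drawn with `<circle>`. Its stroke #ff00ff means score at S383, F2149. After flipping Y the toolpath is (201.730,87.913) → (166.465,148.994) → (95.935,148.994) → (60.670,87.913) → (95.935,26.832) → (166.465,26.832) → (201.730,87.913), returning to the start.

Shape 3 is a rectangle drawn with `<polygon>`. Its stroke #ff00ff means score at S383, F2149. After flipping Y the toolpath is (120.319,237.043) → (164.239,237.043) → (164.239,228.158) → (120.319,228.158) → (120.319,237.043), returning to the start.

Shape 4 is a quadratic bezier drawn with `<path>`. Its stroke #0000ff means engrave at S275, F3592. After flipping Y the toolpath is (224.485,32.592) → (168.699,94.399) → (117.911,142.164) → (72.120,175.887).

Shape 5 is a regular polygon drawn with `<path>`. Its stroke #ff00ff means score at S383, F2149. After flipping Y the toolpath is (95.175,112.140) → (75.224,104.113) → (67.197,124.064) → (87.148,132.091) → (95.175,112.140), returning to the start.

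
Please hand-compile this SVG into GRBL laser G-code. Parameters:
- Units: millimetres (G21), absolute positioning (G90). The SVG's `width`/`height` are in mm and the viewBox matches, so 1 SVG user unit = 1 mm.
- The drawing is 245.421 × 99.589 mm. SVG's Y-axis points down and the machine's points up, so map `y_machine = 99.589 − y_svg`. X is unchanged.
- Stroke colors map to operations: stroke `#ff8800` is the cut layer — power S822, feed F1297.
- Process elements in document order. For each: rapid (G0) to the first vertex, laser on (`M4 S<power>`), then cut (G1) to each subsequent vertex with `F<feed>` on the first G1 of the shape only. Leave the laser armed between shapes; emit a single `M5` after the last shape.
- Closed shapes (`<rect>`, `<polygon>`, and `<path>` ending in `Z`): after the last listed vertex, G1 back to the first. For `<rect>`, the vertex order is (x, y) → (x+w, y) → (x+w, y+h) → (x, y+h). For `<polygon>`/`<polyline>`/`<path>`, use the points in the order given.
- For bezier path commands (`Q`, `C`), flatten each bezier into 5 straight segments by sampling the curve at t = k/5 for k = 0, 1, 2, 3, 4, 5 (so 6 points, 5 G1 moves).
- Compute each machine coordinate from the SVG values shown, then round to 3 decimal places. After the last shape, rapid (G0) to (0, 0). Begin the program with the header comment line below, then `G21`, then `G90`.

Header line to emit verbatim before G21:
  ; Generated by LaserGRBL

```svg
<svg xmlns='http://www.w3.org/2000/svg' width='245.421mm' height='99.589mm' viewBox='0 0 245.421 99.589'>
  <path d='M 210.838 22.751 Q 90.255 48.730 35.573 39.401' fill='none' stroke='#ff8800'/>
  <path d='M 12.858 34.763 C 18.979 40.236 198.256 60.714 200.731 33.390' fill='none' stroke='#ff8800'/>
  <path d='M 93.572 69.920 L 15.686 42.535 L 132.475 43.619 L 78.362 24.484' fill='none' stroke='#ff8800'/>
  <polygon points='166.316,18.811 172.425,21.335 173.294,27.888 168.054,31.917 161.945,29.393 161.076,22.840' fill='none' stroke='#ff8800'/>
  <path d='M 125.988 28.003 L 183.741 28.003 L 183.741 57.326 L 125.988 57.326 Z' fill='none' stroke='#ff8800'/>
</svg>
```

1 u = 1 mm; y_m = 99.589 − y.

[1] `<path>` quadratic bezier, #ff8800→cut S822 F1297: (210.838,76.838) → (165.241,67.859) → (124.916,61.704) → (89.863,58.374) → (60.082,57.869) → (35.573,60.188)

[2] `<path>` cubic bezier, #ff8800→cut S822 F1297: (12.858,64.826) → (34.510,60.244) → (80.921,55.076) → (135.293,52.336) → (180.829,55.038) → (200.731,66.199)

[3] `<path>` open polyline, #ff8800→cut S822 F1297: (93.572,29.669) → (15.686,57.054) → (132.475,55.970) → (78.362,75.105)

[4] `<polygon>` regular polygon, #ff8800→cut S822 F1297: (166.316,80.778) → (172.425,78.254) → (173.294,71.701) → (168.054,67.672) → (161.945,70.196) → (161.076,76.749) → (166.316,80.778) (closed)

[5] `<path>` rectangle, #ff8800→cut S822 F1297: (125.988,71.586) → (183.741,71.586) → (183.741,42.263) → (125.988,42.263) → (125.988,71.586) (closed)

; Generated by LaserGRBL
G21
G90
G0 X210.838 Y76.838
M4 S822
G1 X165.241 Y67.859 F1297
G1 X124.916 Y61.704
G1 X89.863 Y58.374
G1 X60.082 Y57.869
G1 X35.573 Y60.188
G0 X12.858 Y64.826
M4 S822
G1 X34.510 Y60.244 F1297
G1 X80.921 Y55.076
G1 X135.293 Y52.336
G1 X180.829 Y55.038
G1 X200.731 Y66.199
G0 X93.572 Y29.669
M4 S822
G1 X15.686 Y57.054 F1297
G1 X132.475 Y55.970
G1 X78.362 Y75.105
G0 X166.316 Y80.778
M4 S822
G1 X172.425 Y78.254 F1297
G1 X173.294 Y71.701
G1 X168.054 Y67.672
G1 X161.945 Y70.196
G1 X161.076 Y76.749
G1 X166.316 Y80.778
G0 X125.988 Y71.586
M4 S822
G1 X183.741 Y71.586 F1297
G1 X183.741 Y42.263
G1 X125.988 Y42.263
G1 X125.988 Y71.586
M5
G0 X0.000 Y0.000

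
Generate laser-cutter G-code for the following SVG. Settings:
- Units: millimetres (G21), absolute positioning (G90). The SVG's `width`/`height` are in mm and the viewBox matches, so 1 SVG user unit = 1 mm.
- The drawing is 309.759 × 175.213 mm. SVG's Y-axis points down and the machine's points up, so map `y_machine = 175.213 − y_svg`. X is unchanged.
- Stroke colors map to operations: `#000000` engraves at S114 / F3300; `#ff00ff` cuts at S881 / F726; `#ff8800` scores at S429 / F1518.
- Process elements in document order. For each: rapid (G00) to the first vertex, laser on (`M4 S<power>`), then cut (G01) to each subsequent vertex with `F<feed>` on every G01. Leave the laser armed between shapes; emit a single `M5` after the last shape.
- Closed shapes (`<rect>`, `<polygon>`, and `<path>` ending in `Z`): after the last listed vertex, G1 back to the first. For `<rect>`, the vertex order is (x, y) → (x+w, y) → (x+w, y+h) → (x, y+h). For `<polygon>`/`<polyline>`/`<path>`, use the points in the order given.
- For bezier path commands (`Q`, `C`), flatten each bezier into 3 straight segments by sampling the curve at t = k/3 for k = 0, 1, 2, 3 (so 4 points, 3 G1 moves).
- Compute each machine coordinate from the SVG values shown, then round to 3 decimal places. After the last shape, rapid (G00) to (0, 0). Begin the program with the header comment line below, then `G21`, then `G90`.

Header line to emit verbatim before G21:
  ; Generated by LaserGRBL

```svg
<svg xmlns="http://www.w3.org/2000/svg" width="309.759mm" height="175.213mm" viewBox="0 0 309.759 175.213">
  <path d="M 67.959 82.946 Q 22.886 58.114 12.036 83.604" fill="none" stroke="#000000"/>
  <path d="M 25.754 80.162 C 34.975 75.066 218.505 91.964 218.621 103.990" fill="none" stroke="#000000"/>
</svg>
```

; Generated by LaserGRBL
G21
G90
G00 X67.959 Y92.267
M4 S114
G01 X41.713 Y103.230 F3300
G01 X23.072 Y103.011 F3300
G01 X12.036 Y91.609 F3300
G00 X25.754 Y95.051
M4 S114
G01 X79.829 Y93.811 F3300
G01 X170.616 Y83.878 F3300
G01 X218.621 Y71.223 F3300
M5
G00 X0.000 Y0.000

viewBox `0 0 309.759 175.213` with mm width/height → 1 unit = 1 mm. Flip: y_m = 175.213 − y_svg.

**Shape 1** — `<path>` quadratic bezier, stroke `#000000` → engrave (S114, F3300). Control points (SVG): P0=(67.959,82.946), P1=(22.886,58.114), P2=(12.036,83.604); sampled at t=k/3. Machine vertices: (67.959,92.267) → (41.713,103.230) → (23.072,103.011) → (12.036,91.609). Open path.

**Shape 2** — `<path>` cubic bezier, stroke `#000000` → engrave (S114, F3300). Control points (SVG): P0=(25.754,80.162), P1=(34.975,75.066), P2=(218.505,91.964), P3=(218.621,103.990); sampled at t=k/3. Machine vertices: (25.754,95.051) → (79.829,93.811) → (170.616,83.878) → (218.621,71.223). Open path.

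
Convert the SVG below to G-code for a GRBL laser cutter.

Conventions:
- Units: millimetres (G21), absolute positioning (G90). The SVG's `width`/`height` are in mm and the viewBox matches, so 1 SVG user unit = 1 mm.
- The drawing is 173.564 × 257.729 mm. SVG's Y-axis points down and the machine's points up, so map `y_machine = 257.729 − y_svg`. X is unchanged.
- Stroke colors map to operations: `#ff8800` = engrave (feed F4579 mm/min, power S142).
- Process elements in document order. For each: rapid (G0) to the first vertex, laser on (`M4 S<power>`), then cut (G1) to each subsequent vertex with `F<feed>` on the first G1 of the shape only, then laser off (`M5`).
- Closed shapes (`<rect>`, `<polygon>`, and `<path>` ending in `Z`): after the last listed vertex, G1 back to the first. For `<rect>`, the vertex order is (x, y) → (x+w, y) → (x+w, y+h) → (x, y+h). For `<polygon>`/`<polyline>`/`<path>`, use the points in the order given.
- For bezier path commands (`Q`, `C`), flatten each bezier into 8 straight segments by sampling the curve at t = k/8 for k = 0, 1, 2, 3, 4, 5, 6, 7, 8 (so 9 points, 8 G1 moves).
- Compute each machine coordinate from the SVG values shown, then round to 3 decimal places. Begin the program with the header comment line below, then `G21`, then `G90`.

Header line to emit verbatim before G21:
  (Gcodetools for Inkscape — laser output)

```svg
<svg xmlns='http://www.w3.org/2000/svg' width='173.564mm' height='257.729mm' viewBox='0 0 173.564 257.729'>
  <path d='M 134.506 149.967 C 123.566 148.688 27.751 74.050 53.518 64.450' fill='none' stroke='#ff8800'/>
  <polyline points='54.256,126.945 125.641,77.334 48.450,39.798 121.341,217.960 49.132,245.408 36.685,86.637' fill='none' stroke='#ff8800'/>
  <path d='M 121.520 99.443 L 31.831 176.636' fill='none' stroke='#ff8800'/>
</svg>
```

(Gcodetools for Inkscape — laser output)
G21
G90
G0 X134.506 Y107.762
M4 S142
G1 X126.828 Y111.410 F4579
G1 X113.613 Y120.314
G1 X97.279 Y132.851
G1 X80.247 Y147.400
G1 X64.935 Y162.339
G1 X53.763 Y176.047
G1 X49.151 Y186.901
G1 X53.518 Y193.279
M5
G0 X54.256 Y130.784
M4 S142
G1 X125.641 Y180.395 F4579
G1 X48.450 Y217.931
G1 X121.341 Y39.769
G1 X49.132 Y12.321
G1 X36.685 Y171.092
M5
G0 X121.520 Y158.286
M4 S142
G1 X31.831 Y81.093 F4579
M5

Since the viewBox matches the mm dimensions, user units are millimetres directly. The only transform is the Y-flip y_m = 257.729 − y_svg.

Shape 1 is a cubic bezier drawn with `<path>`. Its stroke #ff8800 means engrave at S142, F4579. After flipping Y the toolpath is (134.506,107.762) → (126.828,111.410) → (113.613,120.314) → (97.279,132.851) → (80.247,147.400) → (64.935,162.339) → (53.763,176.047) → (49.151,186.901) → (53.518,193.279).

Shape 2 is a open polyline drawn with `<polyline>`. Its stroke #ff8800 means engrave at S142, F4579. After flipping Y the toolpath is (54.256,130.784) → (125.641,180.395) → (48.450,217.931) → (121.341,39.769) → (49.132,12.321) → (36.685,171.092).

Shape 3 is a line segment drawn with `<path>`. Its stroke #ff8800 means engrave at S142, F4579. After flipping Y the toolpath is (121.520,158.286) → (31.831,81.093).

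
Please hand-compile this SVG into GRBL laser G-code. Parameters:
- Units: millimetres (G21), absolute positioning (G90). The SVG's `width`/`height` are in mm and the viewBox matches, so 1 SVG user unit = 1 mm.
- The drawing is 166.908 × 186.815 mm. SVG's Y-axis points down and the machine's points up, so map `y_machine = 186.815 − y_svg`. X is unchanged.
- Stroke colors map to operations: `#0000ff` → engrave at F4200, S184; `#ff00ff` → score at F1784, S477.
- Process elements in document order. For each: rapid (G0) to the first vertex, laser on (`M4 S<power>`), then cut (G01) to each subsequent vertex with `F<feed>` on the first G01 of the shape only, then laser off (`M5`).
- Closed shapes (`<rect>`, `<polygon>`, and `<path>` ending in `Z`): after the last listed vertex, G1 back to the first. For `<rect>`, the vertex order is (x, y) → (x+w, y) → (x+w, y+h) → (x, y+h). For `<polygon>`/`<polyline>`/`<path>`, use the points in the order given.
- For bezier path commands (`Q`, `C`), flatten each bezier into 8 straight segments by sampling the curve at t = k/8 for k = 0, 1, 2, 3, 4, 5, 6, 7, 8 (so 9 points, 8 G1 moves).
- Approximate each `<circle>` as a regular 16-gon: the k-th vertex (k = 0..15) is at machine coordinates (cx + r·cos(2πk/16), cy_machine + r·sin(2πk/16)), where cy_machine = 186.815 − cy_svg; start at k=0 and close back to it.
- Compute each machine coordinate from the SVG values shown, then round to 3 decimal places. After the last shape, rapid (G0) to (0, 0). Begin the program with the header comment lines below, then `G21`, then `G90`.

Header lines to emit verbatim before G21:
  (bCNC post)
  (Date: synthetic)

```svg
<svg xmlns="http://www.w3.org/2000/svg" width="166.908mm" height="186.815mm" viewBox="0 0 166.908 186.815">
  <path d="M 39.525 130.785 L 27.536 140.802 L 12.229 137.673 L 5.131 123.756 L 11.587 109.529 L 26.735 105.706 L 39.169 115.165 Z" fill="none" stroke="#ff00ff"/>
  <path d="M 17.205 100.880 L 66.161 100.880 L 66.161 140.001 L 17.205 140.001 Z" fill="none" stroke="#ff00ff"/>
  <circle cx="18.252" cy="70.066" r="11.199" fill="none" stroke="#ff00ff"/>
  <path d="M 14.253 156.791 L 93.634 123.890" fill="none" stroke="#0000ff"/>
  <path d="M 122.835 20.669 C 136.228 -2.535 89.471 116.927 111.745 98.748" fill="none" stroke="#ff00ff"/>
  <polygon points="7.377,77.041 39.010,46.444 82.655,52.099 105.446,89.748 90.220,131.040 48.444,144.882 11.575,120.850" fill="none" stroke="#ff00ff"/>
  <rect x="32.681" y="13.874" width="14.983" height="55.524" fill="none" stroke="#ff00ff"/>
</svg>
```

(bCNC post)
(Date: synthetic)
G21
G90
G0 X39.525 Y56.030
M4 S477
G01 X27.536 Y46.013 F1784
G01 X12.229 Y49.142
G01 X5.131 Y63.059
G01 X11.587 Y77.286
G01 X26.735 Y81.109
G01 X39.169 Y71.650
G01 X39.525 Y56.030
M5
G0 X17.205 Y85.935
M4 S477
G01 X66.161 Y85.935 F1784
G01 X66.161 Y46.814
G01 X17.205 Y46.814
G01 X17.205 Y85.935
M5
G0 X29.451 Y116.749
M4 S477
G01 X28.599 Y121.035 F1784
G01 X26.171 Y124.668
G01 X22.538 Y127.096
G01 X18.252 Y127.948
G01 X13.966 Y127.096
G01 X10.333 Y124.668
G01 X7.905 Y121.035
G01 X7.053 Y116.749
G01 X7.905 Y112.463
G01 X10.333 Y108.830
G01 X13.966 Y106.402
G01 X18.252 Y105.550
G01 X22.538 Y106.402
G01 X26.171 Y108.830
G01 X28.599 Y112.463
G01 X29.451 Y116.749
M5
G0 X14.253 Y30.024
M4 S184
G01 X93.634 Y62.925 F4200
M5
G0 X122.835 Y166.146
M4 S477
G01 X125.290 Y168.708 F1784
G01 X123.620 Y161.179
G01 X119.339 Y146.845
G01 X113.960 Y128.991
G01 X108.997 Y110.901
G01 X105.964 Y95.861
G01 X106.376 Y87.154
G01 X111.745 Y88.067
M5
G0 X7.377 Y109.774
M4 S477
G01 X39.010 Y140.371 F1784
G01 X82.655 Y134.716
G01 X105.446 Y97.067
G01 X90.220 Y55.775
G01 X48.444 Y41.933
G01 X11.575 Y65.965
G01 X7.377 Y109.774
M5
G0 X32.681 Y172.941
M4 S477
G01 X47.664 Y172.941 F1784
G01 X47.664 Y117.417
G01 X32.681 Y117.417
G01 X32.681 Y172.941
M5
G0 X0.000 Y0.000

viewBox `0 0 166.908 186.815` with mm width/height → 1 unit = 1 mm. Flip: y_m = 186.815 − y_svg.

**Shape 1** — `<path>` regular polygon, stroke `#ff00ff` → score (S477, F1784). Machine vertices: (39.525,56.030) → (27.536,46.013) → (12.229,49.142) → (5.131,63.059) → (11.587,77.286) → (26.735,81.109) → (39.169,71.650) → (39.525,56.030). Closed: final G1 returns to the first vertex.

**Shape 2** — `<path>` rectangle, stroke `#ff00ff` → score (S477, F1784). Machine vertices: (17.205,85.935) → (66.161,85.935) → (66.161,46.814) → (17.205,46.814) → (17.205,85.935). Closed: final G1 returns to the first vertex.

**Shape 3** — `<circle>` circle, stroke `#ff00ff` → score (S477, F1784). Machine vertices: (29.451,116.749) → (28.599,121.035) → (26.171,124.668) → (22.538,127.096) → (18.252,127.948) → (13.966,127.096) → (10.333,124.668) → (7.905,121.035) → (7.053,116.749) → (7.905,112.463) → (10.333,108.830) → (13.966,106.402) → (18.252,105.550) → (22.538,106.402) → (26.171,108.830) → (28.599,112.463) → (29.451,116.749). Closed: final G1 returns to the first vertex.

**Shape 4** — `<path>` line segment, stroke `#0000ff` → engrave (S184, F4200). Machine vertices: (14.253,30.024) → (93.634,62.925). Open path.

**Shape 5** — `<path>` cubic bezier, stroke `#ff00ff` → score (S477, F1784). Control points (SVG): P0=(122.835,20.669), P1=(136.228,-2.535), P2=(89.471,116.927), P3=(111.745,98.748); sampled at t=k/8. Machine vertices: (122.835,166.146) → (125.290,168.708) → (123.620,161.179) → (119.339,146.845) → (113.960,128.991) → (108.997,110.901) → (105.964,95.861) → (106.376,87.154) → (111.745,88.067). Open path.

**Shape 6** — `<polygon>` regular polygon, stroke `#ff00ff` → score (S477, F1784). Machine vertices: (7.377,109.774) → (39.010,140.371) → (82.655,134.716) → (105.446,97.067) → (90.220,55.775) → (48.444,41.933) → (11.575,65.965) → (7.377,109.774). Closed: final G1 returns to the first vertex.

**Shape 7** — `<rect>` rectangle, stroke `#ff00ff` → score (S477, F1784). Machine vertices: (32.681,172.941) → (47.664,172.941) → (47.664,117.417) → (32.681,117.417) → (32.681,172.941). Closed: final G1 returns to the first vertex.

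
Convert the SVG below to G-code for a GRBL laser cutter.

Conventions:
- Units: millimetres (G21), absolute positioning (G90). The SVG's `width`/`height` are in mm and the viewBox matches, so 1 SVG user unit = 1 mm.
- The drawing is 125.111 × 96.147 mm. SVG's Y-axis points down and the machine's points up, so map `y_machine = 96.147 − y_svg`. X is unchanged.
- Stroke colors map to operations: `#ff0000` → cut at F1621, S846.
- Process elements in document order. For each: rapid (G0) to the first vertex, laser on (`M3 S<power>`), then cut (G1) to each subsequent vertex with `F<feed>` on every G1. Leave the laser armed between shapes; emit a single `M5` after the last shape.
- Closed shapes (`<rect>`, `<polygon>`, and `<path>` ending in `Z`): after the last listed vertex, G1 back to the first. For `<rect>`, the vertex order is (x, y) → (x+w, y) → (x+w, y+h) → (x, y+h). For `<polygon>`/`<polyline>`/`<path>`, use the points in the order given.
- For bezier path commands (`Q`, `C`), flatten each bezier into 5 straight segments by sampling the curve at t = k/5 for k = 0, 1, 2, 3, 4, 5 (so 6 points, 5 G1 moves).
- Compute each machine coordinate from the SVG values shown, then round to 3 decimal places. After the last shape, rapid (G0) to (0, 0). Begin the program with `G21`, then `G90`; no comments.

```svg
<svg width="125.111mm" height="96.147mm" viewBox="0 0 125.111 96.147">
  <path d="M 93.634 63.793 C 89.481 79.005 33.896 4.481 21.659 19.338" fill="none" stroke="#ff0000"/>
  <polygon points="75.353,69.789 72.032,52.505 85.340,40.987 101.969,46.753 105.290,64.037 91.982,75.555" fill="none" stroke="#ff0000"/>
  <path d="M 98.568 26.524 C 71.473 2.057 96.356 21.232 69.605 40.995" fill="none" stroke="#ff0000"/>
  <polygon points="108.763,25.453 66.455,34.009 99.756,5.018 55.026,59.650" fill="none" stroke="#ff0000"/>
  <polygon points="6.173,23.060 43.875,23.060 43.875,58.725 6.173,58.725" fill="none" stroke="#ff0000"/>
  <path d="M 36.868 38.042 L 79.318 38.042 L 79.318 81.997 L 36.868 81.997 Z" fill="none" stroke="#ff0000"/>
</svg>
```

Since the viewBox matches the mm dimensions, user units are millimetres directly. The only transform is the Y-flip y_m = 96.147 − y_svg.

Shape 1 is a cubic bezier drawn with `<path>`. Its stroke #ff0000 means cut at S846, F1621. After flipping Y the toolpath is (93.634,32.354) → (85.729,32.562) → (70.029,45.709) → (51.085,63.198) → (33.445,76.430) → (21.659,76.809).

Shape 2 is a regular polygon drawn with `<polygon>`. Its stroke #ff0000 means cut at S846, F1621. After flipping Y the toolpath is (75.353,26.358) → (72.032,43.642) → (85.340,55.160) → (101.969,49.394) → (105.290,32.110) → (91.982,20.592) → (75.353,26.358), returning to the start.

Shape 3 is a cubic bezier drawn with `<path>`. Its stroke #ff0000 means cut at S846, F1621. After flipping Y the toolpath is (98.568,69.623) → (87.719,79.411) → (84.372,80.791) → (83.553,75.830) → (80.288,66.595) → (69.605,55.152).

Shape 4 is a closed polygon drawn with `<polygon>`. Its stroke #ff0000 means cut at S846, F1621. After flipping Y the toolpath is (108.763,70.694) → (66.455,62.138) → (99.756,91.129) → (55.026,36.497) → (108.763,70.694), returning to the start.

Shape 5 is a rectangle drawn with `<polygon>`. Its stroke #ff0000 means cut at S846, F1621. After flipping Y the toolpath is (6.173,73.087) → (43.875,73.087) → (43.875,37.422) → (6.173,37.422) → (6.173,73.087), returning to the start.

Shape 6 is a rectangle drawn with `<path>`. Its stroke #ff0000 means cut at S846, F1621. After flipping Y the toolpath is (36.868,58.105) → (79.318,58.105) → (79.318,14.150) → (36.868,14.150) → (36.868,58.105), returning to the start.

G21
G90
G0 X93.634 Y32.354
M3 S846
G1 X85.729 Y32.562 F1621
G1 X70.029 Y45.709 F1621
G1 X51.085 Y63.198 F1621
G1 X33.445 Y76.430 F1621
G1 X21.659 Y76.809 F1621
G0 X75.353 Y26.358
M3 S846
G1 X72.032 Y43.642 F1621
G1 X85.340 Y55.160 F1621
G1 X101.969 Y49.394 F1621
G1 X105.290 Y32.110 F1621
G1 X91.982 Y20.592 F1621
G1 X75.353 Y26.358 F1621
G0 X98.568 Y69.623
M3 S846
G1 X87.719 Y79.411 F1621
G1 X84.372 Y80.791 F1621
G1 X83.553 Y75.830 F1621
G1 X80.288 Y66.595 F1621
G1 X69.605 Y55.152 F1621
G0 X108.763 Y70.694
M3 S846
G1 X66.455 Y62.138 F1621
G1 X99.756 Y91.129 F1621
G1 X55.026 Y36.497 F1621
G1 X108.763 Y70.694 F1621
G0 X6.173 Y73.087
M3 S846
G1 X43.875 Y73.087 F1621
G1 X43.875 Y37.422 F1621
G1 X6.173 Y37.422 F1621
G1 X6.173 Y73.087 F1621
G0 X36.868 Y58.105
M3 S846
G1 X79.318 Y58.105 F1621
G1 X79.318 Y14.150 F1621
G1 X36.868 Y14.150 F1621
G1 X36.868 Y58.105 F1621
M5
G0 X0.000 Y0.000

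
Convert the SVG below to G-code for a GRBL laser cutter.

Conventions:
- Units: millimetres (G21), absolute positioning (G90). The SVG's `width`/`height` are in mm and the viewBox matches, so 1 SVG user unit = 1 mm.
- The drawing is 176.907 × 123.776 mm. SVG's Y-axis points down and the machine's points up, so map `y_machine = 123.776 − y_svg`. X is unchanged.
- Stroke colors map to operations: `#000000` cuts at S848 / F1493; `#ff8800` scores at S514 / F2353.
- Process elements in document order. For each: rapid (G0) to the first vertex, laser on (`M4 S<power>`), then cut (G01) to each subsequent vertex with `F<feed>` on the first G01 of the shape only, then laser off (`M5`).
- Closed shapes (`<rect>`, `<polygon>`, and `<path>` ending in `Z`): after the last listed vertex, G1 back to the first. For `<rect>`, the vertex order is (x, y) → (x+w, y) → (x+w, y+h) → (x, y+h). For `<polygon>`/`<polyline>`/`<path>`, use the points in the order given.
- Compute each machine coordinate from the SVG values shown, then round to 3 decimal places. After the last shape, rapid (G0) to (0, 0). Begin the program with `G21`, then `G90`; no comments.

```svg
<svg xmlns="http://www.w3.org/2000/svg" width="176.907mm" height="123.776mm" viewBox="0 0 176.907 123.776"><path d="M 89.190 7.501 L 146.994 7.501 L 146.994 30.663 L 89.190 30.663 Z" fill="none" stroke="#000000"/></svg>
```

G21
G90
G0 X89.190 Y116.275
M4 S848
G01 X146.994 Y116.275 F1493
G01 X146.994 Y93.113
G01 X89.190 Y93.113
G01 X89.190 Y116.275
M5
G0 X0.000 Y0.000

1 u = 1 mm; y_m = 123.776 − y.

[1] `<path>` rectangle, #000000→cut S848 F1493: (89.190,116.275) → (146.994,116.275) → (146.994,93.113) → (89.190,93.113) → (89.190,116.275) (closed)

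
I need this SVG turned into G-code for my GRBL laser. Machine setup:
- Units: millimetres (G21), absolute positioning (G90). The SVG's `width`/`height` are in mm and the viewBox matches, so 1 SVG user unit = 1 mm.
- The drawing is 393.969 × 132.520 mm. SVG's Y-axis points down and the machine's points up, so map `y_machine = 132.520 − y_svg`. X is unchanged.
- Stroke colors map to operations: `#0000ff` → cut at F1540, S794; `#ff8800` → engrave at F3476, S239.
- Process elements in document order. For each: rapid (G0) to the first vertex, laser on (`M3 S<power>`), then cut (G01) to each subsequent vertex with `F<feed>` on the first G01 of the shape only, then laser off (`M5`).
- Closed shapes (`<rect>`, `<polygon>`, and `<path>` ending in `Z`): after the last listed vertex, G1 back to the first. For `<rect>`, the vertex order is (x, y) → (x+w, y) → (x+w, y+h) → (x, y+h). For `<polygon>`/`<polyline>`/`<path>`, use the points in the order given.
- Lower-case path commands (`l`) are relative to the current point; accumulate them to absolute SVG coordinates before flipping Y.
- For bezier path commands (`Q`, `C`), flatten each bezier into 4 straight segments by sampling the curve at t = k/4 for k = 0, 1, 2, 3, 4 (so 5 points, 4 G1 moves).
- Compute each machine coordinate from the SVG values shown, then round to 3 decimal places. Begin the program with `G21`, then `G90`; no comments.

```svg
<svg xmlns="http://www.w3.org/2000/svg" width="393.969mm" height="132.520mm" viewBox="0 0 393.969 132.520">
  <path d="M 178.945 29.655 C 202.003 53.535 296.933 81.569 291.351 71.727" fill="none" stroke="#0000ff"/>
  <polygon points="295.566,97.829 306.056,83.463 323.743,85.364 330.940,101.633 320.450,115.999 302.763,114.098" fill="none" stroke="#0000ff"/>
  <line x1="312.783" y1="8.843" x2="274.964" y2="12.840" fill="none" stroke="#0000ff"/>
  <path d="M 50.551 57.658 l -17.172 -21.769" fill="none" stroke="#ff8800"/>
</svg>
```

Since the viewBox matches the mm dimensions, user units are millimetres directly. The only transform is the Y-flip y_m = 132.520 − y_svg.

Shape 1 is a cubic bezier drawn with `<path>`. Its stroke #0000ff means cut at S794, F1540. After flipping Y the toolpath is (178.945,102.865) → (207.021,84.833) → (245.888,69.183) → (279.385,59.857) → (291.351,60.793).

Shape 2 is a regular polygon drawn with `<polygon>`. Its stroke #0000ff means cut at S794, F1540. After flipping Y the toolpath is (295.566,34.691) → (306.056,49.057) → (323.743,47.156) → (330.940,30.887) → (320.450,16.521) → (302.763,18.422) → (295.566,34.691), returning to the start.

Shape 3 is a line segment drawn with `<line>`. Its stroke #0000ff means cut at S794, F1540. After flipping Y the toolpath is (312.783,123.677) → (274.964,119.680).

Shape 4 is a line segment drawn with `<path>`. Its stroke #ff8800 means engrave at S239, F3476. After flipping Y the toolpath is (50.551,74.862) → (33.379,96.631).

G21
G90
G0 X178.945 Y102.865
M3 S794
G01 X207.021 Y84.833 F1540
G01 X245.888 Y69.183
G01 X279.385 Y59.857
G01 X291.351 Y60.793
M5
G0 X295.566 Y34.691
M3 S794
G01 X306.056 Y49.057 F1540
G01 X323.743 Y47.156
G01 X330.940 Y30.887
G01 X320.450 Y16.521
G01 X302.763 Y18.422
G01 X295.566 Y34.691
M5
G0 X312.783 Y123.677
M3 S794
G01 X274.964 Y119.680 F1540
M5
G0 X50.551 Y74.862
M3 S239
G01 X33.379 Y96.631 F3476
M5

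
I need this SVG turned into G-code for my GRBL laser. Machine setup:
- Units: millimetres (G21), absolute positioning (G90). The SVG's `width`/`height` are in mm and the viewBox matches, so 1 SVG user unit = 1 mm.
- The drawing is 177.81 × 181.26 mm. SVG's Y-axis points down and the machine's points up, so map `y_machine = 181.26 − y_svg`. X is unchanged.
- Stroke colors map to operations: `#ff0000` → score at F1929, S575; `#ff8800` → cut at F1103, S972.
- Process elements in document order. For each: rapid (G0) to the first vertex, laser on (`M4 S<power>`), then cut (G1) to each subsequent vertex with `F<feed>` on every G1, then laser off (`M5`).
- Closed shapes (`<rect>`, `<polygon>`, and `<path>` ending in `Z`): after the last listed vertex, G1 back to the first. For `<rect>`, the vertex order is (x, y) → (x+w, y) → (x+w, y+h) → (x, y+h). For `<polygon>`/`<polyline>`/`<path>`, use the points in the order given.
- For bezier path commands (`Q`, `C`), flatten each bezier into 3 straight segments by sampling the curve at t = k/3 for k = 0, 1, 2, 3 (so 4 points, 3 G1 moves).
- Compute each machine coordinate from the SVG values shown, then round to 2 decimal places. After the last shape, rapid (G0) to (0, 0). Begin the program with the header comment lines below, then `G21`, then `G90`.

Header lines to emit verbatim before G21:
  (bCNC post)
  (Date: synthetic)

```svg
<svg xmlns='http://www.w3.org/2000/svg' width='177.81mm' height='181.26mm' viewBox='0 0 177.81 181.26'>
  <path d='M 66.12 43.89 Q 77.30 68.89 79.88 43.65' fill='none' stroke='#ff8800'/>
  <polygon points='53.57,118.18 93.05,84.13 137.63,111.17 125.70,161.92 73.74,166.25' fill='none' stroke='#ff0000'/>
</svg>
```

Since the viewBox matches the mm dimensions, user units are millimetres directly. The only transform is the Y-flip y_m = 181.26 − y_svg.

Shape 1 is a quadratic bezier drawn with `<path>`. Its stroke #ff8800 means cut at S972, F1103. After flipping Y the toolpath is (66.12,137.37) → (72.62,126.29) → (77.20,126.37) → (79.88,137.61).

Shape 2 is a regular polygon drawn with `<polygon>`. Its stroke #ff0000 means score at S575, F1929. After flipping Y the toolpath is (53.57,63.08) → (93.05,97.13) → (137.63,70.09) → (125.70,19.34) → (73.74,15.01) → (53.57,63.08), returning to the start.

(bCNC post)
(Date: synthetic)
G21
G90
G0 X66.12 Y137.37
M4 S972
G1 X72.62 Y126.29 F1103
G1 X77.20 Y126.37 F1103
G1 X79.88 Y137.61 F1103
M5
G0 X53.57 Y63.08
M4 S575
G1 X93.05 Y97.13 F1929
G1 X137.63 Y70.09 F1929
G1 X125.70 Y19.34 F1929
G1 X73.74 Y15.01 F1929
G1 X53.57 Y63.08 F1929
M5
G0 X0.00 Y0.00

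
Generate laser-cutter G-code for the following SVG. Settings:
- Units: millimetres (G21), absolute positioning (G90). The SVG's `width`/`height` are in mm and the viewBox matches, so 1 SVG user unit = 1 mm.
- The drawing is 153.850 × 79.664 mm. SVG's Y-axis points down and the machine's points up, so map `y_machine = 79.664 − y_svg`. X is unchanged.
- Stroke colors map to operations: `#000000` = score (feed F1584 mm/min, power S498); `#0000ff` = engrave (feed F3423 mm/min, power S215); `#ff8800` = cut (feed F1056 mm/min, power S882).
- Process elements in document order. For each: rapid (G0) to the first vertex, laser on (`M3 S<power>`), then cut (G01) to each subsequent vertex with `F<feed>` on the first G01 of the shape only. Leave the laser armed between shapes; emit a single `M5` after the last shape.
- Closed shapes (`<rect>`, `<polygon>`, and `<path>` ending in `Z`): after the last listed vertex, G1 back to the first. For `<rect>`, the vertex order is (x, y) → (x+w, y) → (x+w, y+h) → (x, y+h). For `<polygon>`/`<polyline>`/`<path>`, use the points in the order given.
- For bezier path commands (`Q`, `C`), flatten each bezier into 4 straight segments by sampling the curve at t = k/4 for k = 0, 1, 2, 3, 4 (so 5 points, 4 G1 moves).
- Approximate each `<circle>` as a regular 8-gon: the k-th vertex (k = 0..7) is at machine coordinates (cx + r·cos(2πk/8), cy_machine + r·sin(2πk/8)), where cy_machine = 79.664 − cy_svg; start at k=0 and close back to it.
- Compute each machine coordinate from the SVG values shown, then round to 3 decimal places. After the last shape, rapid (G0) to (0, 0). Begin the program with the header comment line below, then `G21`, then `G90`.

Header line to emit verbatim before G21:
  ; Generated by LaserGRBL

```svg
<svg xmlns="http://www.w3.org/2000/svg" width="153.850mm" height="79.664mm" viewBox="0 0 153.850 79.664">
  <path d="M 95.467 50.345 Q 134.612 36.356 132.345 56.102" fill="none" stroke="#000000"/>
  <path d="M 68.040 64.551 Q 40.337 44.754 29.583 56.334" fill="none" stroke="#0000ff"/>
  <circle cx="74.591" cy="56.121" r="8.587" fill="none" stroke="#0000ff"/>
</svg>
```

; Generated by LaserGRBL
G21
G90
G0 X95.467 Y29.319
M3 S498
G01 X112.451 Y34.205 F1584
G01 X124.259 Y34.874
G01 X130.890 Y31.327
G01 X132.345 Y23.562
G0 X68.040 Y15.113
M3 S215
G01 X55.248 Y23.050 F3423
G01 X44.574 Y27.066
G01 X36.019 Y27.159
G01 X29.583 Y23.330
G0 X83.178 Y23.543
M3 S215
G01 X80.663 Y29.615 F3423
G01 X74.591 Y32.130
G01 X68.519 Y29.615
G01 X66.004 Y23.543
G01 X68.519 Y17.471
G01 X74.591 Y14.956
G01 X80.663 Y17.471
G01 X83.178 Y23.543
M5
G0 X0.000 Y0.000

1 u = 1 mm; y_m = 79.664 − y.

[1] `<path>` quadratic bezier, #000000→score S498 F1584: (95.467,29.319) → (112.451,34.205) → (124.259,34.874) → (130.890,31.327) → (132.345,23.562)

[2] `<path>` quadratic bezier, #0000ff→engrave S215 F3423: (68.040,15.113) → (55.248,23.050) → (44.574,27.066) → (36.019,27.159) → (29.583,23.330)

[3] `<circle>` circle, #0000ff→engrave S215 F3423: (83.178,23.543) → (80.663,29.615) → (74.591,32.130) → (68.519,29.615) → (66.004,23.543) → (68.519,17.471) → (74.591,14.956) → (80.663,17.471) → (83.178,23.543) (closed)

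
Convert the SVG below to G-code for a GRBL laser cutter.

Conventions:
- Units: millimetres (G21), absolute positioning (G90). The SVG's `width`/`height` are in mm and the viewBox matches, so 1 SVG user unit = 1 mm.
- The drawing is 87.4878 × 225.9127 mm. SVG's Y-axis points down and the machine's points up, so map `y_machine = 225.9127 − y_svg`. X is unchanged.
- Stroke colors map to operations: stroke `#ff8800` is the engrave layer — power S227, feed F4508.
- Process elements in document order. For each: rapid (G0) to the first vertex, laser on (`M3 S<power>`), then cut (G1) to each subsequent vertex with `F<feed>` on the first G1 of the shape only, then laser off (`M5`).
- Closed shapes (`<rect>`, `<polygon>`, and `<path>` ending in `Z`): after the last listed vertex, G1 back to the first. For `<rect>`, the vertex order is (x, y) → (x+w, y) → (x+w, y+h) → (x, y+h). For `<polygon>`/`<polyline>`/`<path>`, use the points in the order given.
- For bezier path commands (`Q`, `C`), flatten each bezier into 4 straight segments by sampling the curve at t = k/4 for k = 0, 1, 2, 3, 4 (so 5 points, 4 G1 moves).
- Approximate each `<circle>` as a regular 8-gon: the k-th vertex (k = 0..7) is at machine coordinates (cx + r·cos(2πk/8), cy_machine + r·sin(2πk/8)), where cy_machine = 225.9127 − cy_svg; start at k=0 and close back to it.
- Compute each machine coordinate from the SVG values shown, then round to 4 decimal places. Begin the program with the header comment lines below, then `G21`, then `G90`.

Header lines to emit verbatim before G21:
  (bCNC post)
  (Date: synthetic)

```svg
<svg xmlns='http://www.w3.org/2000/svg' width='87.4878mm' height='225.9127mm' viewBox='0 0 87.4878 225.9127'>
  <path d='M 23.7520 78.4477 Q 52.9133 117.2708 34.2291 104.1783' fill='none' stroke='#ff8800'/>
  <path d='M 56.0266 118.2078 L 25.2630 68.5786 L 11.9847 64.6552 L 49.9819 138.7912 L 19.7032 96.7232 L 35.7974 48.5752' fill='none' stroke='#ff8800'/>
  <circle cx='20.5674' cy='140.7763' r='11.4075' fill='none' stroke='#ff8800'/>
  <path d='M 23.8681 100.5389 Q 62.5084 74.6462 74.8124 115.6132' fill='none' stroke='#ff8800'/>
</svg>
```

(bCNC post)
(Date: synthetic)
G21
G90
G0 X23.7520 Y147.4650
M3 S227
G1 X35.3423 Y131.2982 F4508
G1 X40.9519 Y121.6208
G1 X40.5809 Y118.4329
G1 X34.2291 Y121.7344
M5
G0 X56.0266 Y107.7049
M3 S227
G1 X25.2630 Y157.3341 F4508
G1 X11.9847 Y161.2575
G1 X49.9819 Y87.1215
G1 X19.7032 Y129.1895
G1 X35.7974 Y177.3375
M5
G0 X31.9749 Y85.1364
M3 S227
G1 X28.6337 Y93.2027 F4508
G1 X20.5674 Y96.5439
G1 X12.5011 Y93.2027
G1 X9.1599 Y85.1364
G1 X12.5011 Y77.0701
G1 X20.5674 Y73.7289
G1 X28.6337 Y77.0701
G1 X31.9749 Y85.1364
M5
G0 X23.8681 Y125.3738
M3 S227
G1 X41.5422 Y134.1414 F4508
G1 X55.9243 Y134.5516
G1 X67.0144 Y126.6043
G1 X74.8124 Y110.2995
M5

Since the viewBox matches the mm dimensions, user units are millimetres directly. The only transform is the Y-flip y_m = 225.9127 − y_svg.

Shape 1 is a quadratic bezier drawn with `<path>`. Its stroke #ff8800 means engrave at S227, F4508. After flipping Y the toolpath is (23.7520,147.4650) → (35.3423,131.2982) → (40.9519,121.6208) → (40.5809,118.4329) → (34.2291,121.7344).

Shape 2 is a open polyline drawn with `<path>`. Its stroke #ff8800 means engrave at S227, F4508. After flipping Y the toolpath is (56.0266,107.7049) → (25.2630,157.3341) → (11.9847,161.2575) → (49.9819,87.1215) → (19.7032,129.1895) → (35.7974,177.3375).

Shape 3 is a circle drawn with `<circle>`. Its stroke #ff8800 means engrave at S227, F4508. After flipping Y the toolpath is (31.9749,85.1364) → (28.6337,93.2027) → (20.5674,96.5439) → (12.5011,93.2027) → (9.1599,85.1364) → (12.5011,77.0701) → (20.5674,73.7289) → (28.6337,77.0701) → (31.9749,85.1364), returning to the start.

Shape 4 is a quadratic bezier drawn with `<path>`. Its stroke #ff8800 means engrave at S227, F4508. After flipping Y the toolpath is (23.8681,125.3738) → (41.5422,134.1414) → (55.9243,134.5516) → (67.0144,126.6043) → (74.8124,110.2995).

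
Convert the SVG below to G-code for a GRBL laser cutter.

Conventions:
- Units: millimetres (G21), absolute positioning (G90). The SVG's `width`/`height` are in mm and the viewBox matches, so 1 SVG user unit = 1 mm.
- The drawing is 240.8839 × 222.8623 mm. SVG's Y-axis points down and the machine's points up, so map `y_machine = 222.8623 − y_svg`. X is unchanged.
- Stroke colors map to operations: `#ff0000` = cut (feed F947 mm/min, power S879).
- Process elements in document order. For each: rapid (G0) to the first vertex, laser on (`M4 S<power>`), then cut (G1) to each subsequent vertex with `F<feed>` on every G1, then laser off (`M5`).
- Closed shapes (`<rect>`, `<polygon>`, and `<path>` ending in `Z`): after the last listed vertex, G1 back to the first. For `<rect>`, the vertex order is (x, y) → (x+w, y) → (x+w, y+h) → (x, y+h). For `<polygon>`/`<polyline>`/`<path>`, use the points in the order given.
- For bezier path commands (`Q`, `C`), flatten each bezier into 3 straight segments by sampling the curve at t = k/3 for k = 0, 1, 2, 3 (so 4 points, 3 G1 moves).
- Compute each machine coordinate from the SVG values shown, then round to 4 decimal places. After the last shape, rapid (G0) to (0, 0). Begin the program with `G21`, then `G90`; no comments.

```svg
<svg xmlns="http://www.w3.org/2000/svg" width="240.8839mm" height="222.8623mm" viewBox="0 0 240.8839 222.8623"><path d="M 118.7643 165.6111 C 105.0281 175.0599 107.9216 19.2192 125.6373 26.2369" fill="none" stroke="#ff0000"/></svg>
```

viewBox `0 0 240.8839 222.8623` with mm width/height → 1 unit = 1 mm. Flip: y_m = 222.8623 − y_svg.

**Shape 1** — `<path>` cubic bezier, stroke `#ff0000` → cut (S879, F947). Control points (SVG): P0=(118.7643,165.6111), P1=(105.0281,175.0599), P2=(107.9216,19.2192), P3=(125.6373,26.2369); sampled at t=k/3. Machine vertices: (118.7643,57.2512) → (110.5044,90.7453) → (112.9293,161.5106) → (125.6373,196.6254). Open path.

G21
G90
G0 X118.7643 Y57.2512
M4 S879
G1 X110.5044 Y90.7453 F947
G1 X112.9293 Y161.5106 F947
G1 X125.6373 Y196.6254 F947
M5
G0 X0.0000 Y0.0000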